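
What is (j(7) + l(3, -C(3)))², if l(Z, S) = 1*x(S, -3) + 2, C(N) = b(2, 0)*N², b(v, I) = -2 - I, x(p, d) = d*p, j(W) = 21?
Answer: 961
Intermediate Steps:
C(N) = -2*N² (C(N) = (-2 - 1*0)*N² = (-2 + 0)*N² = -2*N²)
l(Z, S) = 2 - 3*S (l(Z, S) = 1*(-3*S) + 2 = -3*S + 2 = 2 - 3*S)
(j(7) + l(3, -C(3)))² = (21 + (2 - (-3)*(-2*3²)))² = (21 + (2 - (-3)*(-2*9)))² = (21 + (2 - (-3)*(-18)))² = (21 + (2 - 3*18))² = (21 + (2 - 54))² = (21 - 52)² = (-31)² = 961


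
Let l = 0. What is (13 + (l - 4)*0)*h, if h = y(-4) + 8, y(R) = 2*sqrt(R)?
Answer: 104 + 52*I ≈ 104.0 + 52.0*I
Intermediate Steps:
h = 8 + 4*I (h = 2*sqrt(-4) + 8 = 2*(2*I) + 8 = 4*I + 8 = 8 + 4*I ≈ 8.0 + 4.0*I)
(13 + (l - 4)*0)*h = (13 + (0 - 4)*0)*(8 + 4*I) = (13 - 4*0)*(8 + 4*I) = (13 + 0)*(8 + 4*I) = 13*(8 + 4*I) = 104 + 52*I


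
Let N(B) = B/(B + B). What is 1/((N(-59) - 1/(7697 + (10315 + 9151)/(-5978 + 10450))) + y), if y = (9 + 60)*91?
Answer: 34440450/216268801303 ≈ 0.00015925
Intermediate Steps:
y = 6279 (y = 69*91 = 6279)
N(B) = 1/2 (N(B) = B/((2*B)) = B*(1/(2*B)) = 1/2)
1/((N(-59) - 1/(7697 + (10315 + 9151)/(-5978 + 10450))) + y) = 1/((1/2 - 1/(7697 + (10315 + 9151)/(-5978 + 10450))) + 6279) = 1/((1/2 - 1/(7697 + 19466/4472)) + 6279) = 1/((1/2 - 1/(7697 + 19466*(1/4472))) + 6279) = 1/((1/2 - 1/(7697 + 9733/2236)) + 6279) = 1/((1/2 - 1/17220225/2236) + 6279) = 1/((1/2 - 1*2236/17220225) + 6279) = 1/((1/2 - 2236/17220225) + 6279) = 1/(17215753/34440450 + 6279) = 1/(216268801303/34440450) = 34440450/216268801303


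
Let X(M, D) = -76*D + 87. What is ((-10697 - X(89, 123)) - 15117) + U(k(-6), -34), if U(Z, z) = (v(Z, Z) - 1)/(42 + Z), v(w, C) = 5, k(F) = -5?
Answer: -612457/37 ≈ -16553.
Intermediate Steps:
X(M, D) = 87 - 76*D
U(Z, z) = 4/(42 + Z) (U(Z, z) = (5 - 1)/(42 + Z) = 4/(42 + Z))
((-10697 - X(89, 123)) - 15117) + U(k(-6), -34) = ((-10697 - (87 - 76*123)) - 15117) + 4/(42 - 5) = ((-10697 - (87 - 9348)) - 15117) + 4/37 = ((-10697 - 1*(-9261)) - 15117) + 4*(1/37) = ((-10697 + 9261) - 15117) + 4/37 = (-1436 - 15117) + 4/37 = -16553 + 4/37 = -612457/37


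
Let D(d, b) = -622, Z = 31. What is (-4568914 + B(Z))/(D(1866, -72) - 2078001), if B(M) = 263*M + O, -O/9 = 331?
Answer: 4563740/2078623 ≈ 2.1956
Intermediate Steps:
O = -2979 (O = -9*331 = -2979)
B(M) = -2979 + 263*M (B(M) = 263*M - 2979 = -2979 + 263*M)
(-4568914 + B(Z))/(D(1866, -72) - 2078001) = (-4568914 + (-2979 + 263*31))/(-622 - 2078001) = (-4568914 + (-2979 + 8153))/(-2078623) = (-4568914 + 5174)*(-1/2078623) = -4563740*(-1/2078623) = 4563740/2078623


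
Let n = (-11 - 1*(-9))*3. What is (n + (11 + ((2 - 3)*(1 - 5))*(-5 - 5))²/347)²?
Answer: 1540081/120409 ≈ 12.790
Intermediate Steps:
n = -6 (n = (-11 + 9)*3 = -2*3 = -6)
(n + (11 + ((2 - 3)*(1 - 5))*(-5 - 5))²/347)² = (-6 + (11 + ((2 - 3)*(1 - 5))*(-5 - 5))²/347)² = (-6 + (11 - 1*(-4)*(-10))²*(1/347))² = (-6 + (11 + 4*(-10))²*(1/347))² = (-6 + (11 - 40)²*(1/347))² = (-6 + (-29)²*(1/347))² = (-6 + 841*(1/347))² = (-6 + 841/347)² = (-1241/347)² = 1540081/120409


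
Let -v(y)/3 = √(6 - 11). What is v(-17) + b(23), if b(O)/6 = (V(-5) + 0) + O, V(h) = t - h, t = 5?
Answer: 198 - 3*I*√5 ≈ 198.0 - 6.7082*I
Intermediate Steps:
V(h) = 5 - h
b(O) = 60 + 6*O (b(O) = 6*(((5 - 1*(-5)) + 0) + O) = 6*(((5 + 5) + 0) + O) = 6*((10 + 0) + O) = 6*(10 + O) = 60 + 6*O)
v(y) = -3*I*√5 (v(y) = -3*√(6 - 11) = -3*I*√5)
v(-17) + b(23) = -3*I*√5 + (60 + 6*23) = -3*I*√5 + (60 + 138) = -3*I*√5 + 198 = 198 - 3*I*√5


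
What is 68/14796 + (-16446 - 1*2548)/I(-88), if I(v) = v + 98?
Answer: -35129318/18495 ≈ -1899.4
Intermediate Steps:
I(v) = 98 + v
68/14796 + (-16446 - 1*2548)/I(-88) = 68/14796 + (-16446 - 1*2548)/(98 - 88) = 68*(1/14796) + (-16446 - 2548)/10 = 17/3699 - 18994*⅒ = 17/3699 - 9497/5 = -35129318/18495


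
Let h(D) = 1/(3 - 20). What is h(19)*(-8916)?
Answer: 8916/17 ≈ 524.47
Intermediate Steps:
h(D) = -1/17 (h(D) = 1/(-17) = -1/17)
h(19)*(-8916) = -1/17*(-8916) = 8916/17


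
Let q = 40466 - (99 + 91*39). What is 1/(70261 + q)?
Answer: 1/107079 ≈ 9.3389e-6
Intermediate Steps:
q = 36818 (q = 40466 - (99 + 3549) = 40466 - 1*3648 = 40466 - 3648 = 36818)
1/(70261 + q) = 1/(70261 + 36818) = 1/107079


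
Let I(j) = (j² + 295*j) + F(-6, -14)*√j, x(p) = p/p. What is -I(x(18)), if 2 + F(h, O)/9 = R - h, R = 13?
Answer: -449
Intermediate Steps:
F(h, O) = 99 - 9*h (F(h, O) = -18 + 9*(13 - h) = -18 + (117 - 9*h) = 99 - 9*h)
x(p) = 1
I(j) = j² + 153*√j + 295*j (I(j) = (j² + 295*j) + (99 - 9*(-6))*√j = (j² + 295*j) + (99 + 54)*√j = (j² + 295*j) + 153*√j = j² + 153*√j + 295*j)
-I(x(18)) = -(1² + 153*√1 + 295*1) = -(1 + 153*1 + 295) = -(1 + 153 + 295) = -1*449 = -449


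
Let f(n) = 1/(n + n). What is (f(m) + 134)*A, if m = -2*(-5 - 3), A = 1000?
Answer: 536125/4 ≈ 1.3403e+5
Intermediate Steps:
m = 16 (m = -2*(-8) = 16)
f(n) = 1/(2*n)
(f(m) + 134)*A = ((1/2)/16 + 134)*1000 = ((1/2)*(1/16) + 134)*1000 = (1/32 + 134)*1000 = (4289/32)*1000 = 536125/4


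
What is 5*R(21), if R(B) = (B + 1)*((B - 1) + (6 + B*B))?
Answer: 51370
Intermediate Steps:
R(B) = (1 + B)*(5 + B + B²) (R(B) = (1 + B)*((-1 + B) + (6 + B²)) = (1 + B)*(5 + B + B²))
5*R(21) = 5*(5 + 21³ + 2*21² + 6*21) = 5*(5 + 9261 + 2*441 + 126) = 5*(5 + 9261 + 882 + 126) = 5*10274 = 51370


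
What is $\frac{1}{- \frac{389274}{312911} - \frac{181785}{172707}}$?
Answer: $- \frac{18013973359}{41370956951} \approx -0.43543$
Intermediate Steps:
$\frac{1}{- \frac{389274}{312911} - \frac{181785}{172707}} = \frac{1}{\left(-389274\right) \frac{1}{312911} - \frac{60595}{57569}} = \frac{1}{- \frac{389274}{312911} - \frac{60595}{57569}} = \frac{1}{- \frac{41370956951}{18013973359}} = - \frac{18013973359}{41370956951}$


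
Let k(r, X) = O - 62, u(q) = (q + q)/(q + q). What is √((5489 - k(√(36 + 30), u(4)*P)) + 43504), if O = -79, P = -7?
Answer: √49134 ≈ 221.66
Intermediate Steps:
u(q) = 1 (u(q) = (2*q)/((2*q)) = (2*q)*(1/(2*q)) = 1)
k(r, X) = -141 (k(r, X) = -79 - 62 = -141)
√((5489 - k(√(36 + 30), u(4)*P)) + 43504) = √((5489 - 1*(-141)) + 43504) = √((5489 + 141) + 43504) = √(5630 + 43504) = √49134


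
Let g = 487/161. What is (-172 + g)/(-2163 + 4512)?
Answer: -27205/378189 ≈ -0.071935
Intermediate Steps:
g = 487/161 (g = 487*(1/161) = 487/161 ≈ 3.0248)
(-172 + g)/(-2163 + 4512) = (-172 + 487/161)/(-2163 + 4512) = -27205/161/2349 = -27205/161*1/2349 = -27205/378189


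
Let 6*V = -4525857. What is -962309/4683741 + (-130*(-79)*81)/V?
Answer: -3081428297537/2355326887893 ≈ -1.3083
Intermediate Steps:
V = -1508619/2 (V = (1/6)*(-4525857) = -1508619/2 ≈ -7.5431e+5)
-962309/4683741 + (-130*(-79)*81)/V = -962309/4683741 + (-130*(-79)*81)/(-1508619/2) = -962309*1/4683741 + (10270*81)*(-2/1508619) = -962309/4683741 + 831870*(-2/1508619) = -962309/4683741 - 554580/502873 = -3081428297537/2355326887893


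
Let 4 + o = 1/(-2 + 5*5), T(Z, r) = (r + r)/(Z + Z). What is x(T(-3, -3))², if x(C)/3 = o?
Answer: 74529/529 ≈ 140.89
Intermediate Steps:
T(Z, r) = r/Z (T(Z, r) = (2*r)/((2*Z)) = (2*r)*(1/(2*Z)) = r/Z)
o = -91/23 (o = -4 + 1/(-2 + 5*5) = -4 + 1/(-2 + 25) = -4 + 1/23 = -91/23 ≈ -3.9565)
x(C) = -273/23 (x(C) = 3*(-91/23) = -273/23)
x(T(-3, -3))² = (-273/23)² = 74529/529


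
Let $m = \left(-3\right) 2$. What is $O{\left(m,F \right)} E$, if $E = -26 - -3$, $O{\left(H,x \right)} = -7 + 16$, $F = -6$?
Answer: $-207$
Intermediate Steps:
$m = -6$
$O{\left(H,x \right)} = 9$
$E = -23$ ($E = -26 + 3 = -23$)
$O{\left(m,F \right)} E = 9 \left(-23\right) = -207$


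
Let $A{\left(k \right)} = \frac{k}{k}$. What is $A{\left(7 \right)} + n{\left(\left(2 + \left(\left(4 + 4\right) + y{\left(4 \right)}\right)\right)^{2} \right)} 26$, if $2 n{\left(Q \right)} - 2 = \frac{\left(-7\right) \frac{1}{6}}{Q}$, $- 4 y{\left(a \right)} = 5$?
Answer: $\frac{14071}{525} \approx 26.802$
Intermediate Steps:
$y{\left(a \right)} = - \frac{5}{4}$ ($y{\left(a \right)} = \left(- \frac{1}{4}\right) 5 = - \frac{5}{4}$)
$A{\left(k \right)} = 1$
$n{\left(Q \right)} = 1 - \frac{7}{12 Q}$ ($n{\left(Q \right)} = 1 + \frac{- \frac{7}{6} \frac{1}{Q}}{2} = 1 + \frac{\left(-7\right) \frac{1}{6} \frac{1}{Q}}{2} = 1 + \frac{\left(- \frac{7}{6}\right) \frac{1}{Q}}{2} = 1 - \frac{7}{12 Q}$)
$A{\left(7 \right)} + n{\left(\left(2 + \left(\left(4 + 4\right) + y{\left(4 \right)}\right)\right)^{2} \right)} 26 = 1 + \frac{- \frac{7}{12} + \left(2 + \left(\left(4 + 4\right) - \frac{5}{4}\right)\right)^{2}}{\left(2 + \left(\left(4 + 4\right) - \frac{5}{4}\right)\right)^{2}} \cdot 26 = 1 + \frac{- \frac{7}{12} + \left(2 + \left(8 - \frac{5}{4}\right)\right)^{2}}{\left(2 + \left(8 - \frac{5}{4}\right)\right)^{2}} \cdot 26 = 1 + \frac{- \frac{7}{12} + \left(2 + \frac{27}{4}\right)^{2}}{\left(2 + \frac{27}{4}\right)^{2}} \cdot 26 = 1 + \frac{- \frac{7}{12} + \left(\frac{35}{4}\right)^{2}}{\left(\frac{35}{4}\right)^{2}} \cdot 26 = 1 + \frac{- \frac{7}{12} + \frac{1225}{16}}{\frac{1225}{16}} \cdot 26 = 1 + \frac{16}{1225} \cdot \frac{3647}{48} \cdot 26 = 1 + \frac{521}{525} \cdot 26 = 1 + \frac{13546}{525} = \frac{14071}{525}$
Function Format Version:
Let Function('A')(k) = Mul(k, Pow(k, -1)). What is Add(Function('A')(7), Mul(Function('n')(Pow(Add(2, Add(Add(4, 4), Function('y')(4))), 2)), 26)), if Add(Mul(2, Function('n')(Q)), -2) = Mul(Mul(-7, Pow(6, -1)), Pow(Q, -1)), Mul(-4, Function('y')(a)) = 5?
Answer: Rational(14071, 525) ≈ 26.802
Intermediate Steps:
Function('y')(a) = Rational(-5, 4) (Function('y')(a) = Mul(Rational(-1, 4), 5) = Rational(-5, 4))
Function('A')(k) = 1
Function('n')(Q) = Add(1, Mul(Rational(-7, 12), Pow(Q, -1))) (Function('n')(Q) = Add(1, Mul(Rational(1, 2), Mul(Mul(-7, Pow(6, -1)), Pow(Q, -1)))) = Add(1, Mul(Rational(1, 2), Mul(Mul(-7, Rational(1, 6)), Pow(Q, -1)))) = Add(1, Mul(Rational(1, 2), Mul(Rational(-7, 6), Pow(Q, -1)))) = Add(1, Mul(Rational(-7, 12), Pow(Q, -1))))
Add(Function('A')(7), Mul(Function('n')(Pow(Add(2, Add(Add(4, 4), Function('y')(4))), 2)), 26)) = Add(1, Mul(Mul(Pow(Pow(Add(2, Add(Add(4, 4), Rational(-5, 4))), 2), -1), Add(Rational(-7, 12), Pow(Add(2, Add(Add(4, 4), Rational(-5, 4))), 2))), 26)) = Add(1, Mul(Mul(Pow(Pow(Add(2, Add(8, Rational(-5, 4))), 2), -1), Add(Rational(-7, 12), Pow(Add(2, Add(8, Rational(-5, 4))), 2))), 26)) = Add(1, Mul(Mul(Pow(Pow(Add(2, Rational(27, 4)), 2), -1), Add(Rational(-7, 12), Pow(Add(2, Rational(27, 4)), 2))), 26)) = Add(1, Mul(Mul(Pow(Pow(Rational(35, 4), 2), -1), Add(Rational(-7, 12), Pow(Rational(35, 4), 2))), 26)) = Add(1, Mul(Mul(Pow(Rational(1225, 16), -1), Add(Rational(-7, 12), Rational(1225, 16))), 26)) = Add(1, Mul(Mul(Rational(16, 1225), Rational(3647, 48)), 26)) = Add(1, Mul(Rational(521, 525), 26)) = Add(1, Rational(13546, 525)) = Rational(14071, 525)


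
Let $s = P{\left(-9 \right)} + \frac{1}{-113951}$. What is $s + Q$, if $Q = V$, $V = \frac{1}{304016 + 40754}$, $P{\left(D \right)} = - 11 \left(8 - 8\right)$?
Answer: $- \frac{230819}{39286886270} \approx -5.8752 \cdot 10^{-6}$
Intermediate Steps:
$P{\left(D \right)} = 0$ ($P{\left(D \right)} = \left(-11\right) 0 = 0$)
$V = \frac{1}{344770} \approx 2.9005 \cdot 10^{-6}$
$Q = \frac{1}{344770} \approx 2.9005 \cdot 10^{-6}$
$s = - \frac{1}{113951}$ ($s = 0 + \frac{1}{-113951} = 0 - \frac{1}{113951} = - \frac{1}{113951} \approx -8.7757 \cdot 10^{-6}$)
$s + Q = - \frac{1}{113951} + \frac{1}{344770} = - \frac{230819}{39286886270}$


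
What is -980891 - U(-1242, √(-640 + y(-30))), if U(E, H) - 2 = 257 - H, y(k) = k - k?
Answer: -981150 + 8*I*√10 ≈ -9.8115e+5 + 25.298*I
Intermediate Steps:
y(k) = 0
U(E, H) = 259 - H (U(E, H) = 2 + (257 - H) = 259 - H)
-980891 - U(-1242, √(-640 + y(-30))) = -980891 - (259 - √(-640 + 0)) = -980891 - (259 - √(-640)) = -980891 - (259 - 8*I*√10) = -980891 + (-259 + 8*I*√10) = -981150 + 8*I*√10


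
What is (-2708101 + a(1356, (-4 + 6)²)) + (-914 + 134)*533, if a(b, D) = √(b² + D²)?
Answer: -3123841 + 4*√114922 ≈ -3.1225e+6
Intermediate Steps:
a(b, D) = √(D² + b²)
(-2708101 + a(1356, (-4 + 6)²)) + (-914 + 134)*533 = (-2708101 + √(((-4 + 6)²)² + 1356²)) + (-914 + 134)*533 = (-2708101 + √((2²)² + 1838736)) - 780*533 = (-2708101 + √(4² + 1838736)) - 415740 = (-2708101 + √(16 + 1838736)) - 415740 = (-2708101 + √1838752) - 415740 = (-2708101 + 4*√114922) - 415740 = -3123841 + 4*√114922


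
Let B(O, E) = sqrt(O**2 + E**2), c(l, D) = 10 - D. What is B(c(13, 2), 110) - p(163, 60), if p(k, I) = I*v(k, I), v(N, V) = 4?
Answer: -240 + 2*sqrt(3041) ≈ -129.71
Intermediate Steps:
B(O, E) = sqrt(E**2 + O**2)
p(k, I) = 4*I (p(k, I) = I*4 = 4*I)
B(c(13, 2), 110) - p(163, 60) = sqrt(110**2 + (10 - 1*2)**2) - 4*60 = sqrt(12100 + (10 - 2)**2) - 1*240 = sqrt(12100 + 8**2) - 240 = sqrt(12100 + 64) - 240 = sqrt(12164) - 240 = 2*sqrt(3041) - 240 = -240 + 2*sqrt(3041)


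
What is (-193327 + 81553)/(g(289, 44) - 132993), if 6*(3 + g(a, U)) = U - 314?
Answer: 37258/44347 ≈ 0.84015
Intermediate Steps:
g(a, U) = -166/3 + U/6 (g(a, U) = -3 + (U - 314)/6 = -3 + (-314 + U)/6 = -3 + (-157/3 + U/6) = -166/3 + U/6)
(-193327 + 81553)/(g(289, 44) - 132993) = (-193327 + 81553)/((-166/3 + (1/6)*44) - 132993) = -111774/((-166/3 + 22/3) - 132993) = -111774/(-48 - 132993) = -111774/(-133041) = -111774*(-1/133041) = 37258/44347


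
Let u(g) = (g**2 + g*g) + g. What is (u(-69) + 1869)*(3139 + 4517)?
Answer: 86681232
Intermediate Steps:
u(g) = g + 2*g**2 (u(g) = (g**2 + g**2) + g = 2*g**2 + g = g + 2*g**2)
(u(-69) + 1869)*(3139 + 4517) = (-69*(1 + 2*(-69)) + 1869)*(3139 + 4517) = (-69*(1 - 138) + 1869)*7656 = (-69*(-137) + 1869)*7656 = (9453 + 1869)*7656 = 11322*7656 = 86681232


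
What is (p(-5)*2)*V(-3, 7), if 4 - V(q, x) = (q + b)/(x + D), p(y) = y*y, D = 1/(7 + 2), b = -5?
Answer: 1025/4 ≈ 256.25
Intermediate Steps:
D = 1/9 ≈ 0.11111
p(y) = y**2
V(q, x) = 4 - (-5 + q)/(1/9 + x) (V(q, x) = 4 - (q - 5)/(x + 1/9) = 4 - (-5 + q)/(1/9 + x))
(p(-5)*2)*V(-3, 7) = ((-5)**2*2)*((49 - 9*(-3) + 36*7)/(1 + 9*7)) = (25*2)*((49 + 27 + 252)/(1 + 63)) = 50*(328/64) = 50*((1/64)*328) = 50*(41/8) = 1025/4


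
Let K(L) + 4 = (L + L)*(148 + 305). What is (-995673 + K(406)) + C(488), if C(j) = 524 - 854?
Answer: -628171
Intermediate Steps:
C(j) = -330
K(L) = -4 + 906*L (K(L) = -4 + (L + L)*(148 + 305) = -4 + (2*L)*453 = -4 + 906*L)
(-995673 + K(406)) + C(488) = (-995673 + (-4 + 906*406)) - 330 = (-995673 + (-4 + 367836)) - 330 = (-995673 + 367832) - 330 = -627841 - 330 = -628171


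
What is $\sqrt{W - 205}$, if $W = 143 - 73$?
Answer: $3 i \sqrt{15} \approx 11.619 i$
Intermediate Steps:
$W = 70$
$\sqrt{W - 205} = \sqrt{70 - 205} = \sqrt{-135} = 3 i \sqrt{15}$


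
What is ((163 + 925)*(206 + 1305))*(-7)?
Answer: -11507776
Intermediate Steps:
((163 + 925)*(206 + 1305))*(-7) = (1088*1511)*(-7) = 1643968*(-7) = -11507776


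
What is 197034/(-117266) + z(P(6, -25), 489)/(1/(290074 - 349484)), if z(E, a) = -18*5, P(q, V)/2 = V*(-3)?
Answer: 313504689183/58633 ≈ 5.3469e+6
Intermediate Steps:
P(q, V) = -6*V (P(q, V) = 2*(V*(-3)) = 2*(-3*V) = -6*V)
z(E, a) = -90
197034/(-117266) + z(P(6, -25), 489)/(1/(290074 - 349484)) = 197034/(-117266) - 90/(1/(290074 - 349484)) = 197034*(-1/117266) - 90/(1/(-59410)) = -98517/58633 - 90/(-1/59410) = -98517/58633 - 90*(-59410) = -98517/58633 + 5346900 = 313504689183/58633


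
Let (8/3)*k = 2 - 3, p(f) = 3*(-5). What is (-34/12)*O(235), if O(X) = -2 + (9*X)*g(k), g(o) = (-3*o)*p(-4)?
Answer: 4854197/48 ≈ 1.0113e+5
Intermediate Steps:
p(f) = -15
k = -3/8 (k = 3*(2 - 3)/8 = (3/8)*(-1) = -3/8 ≈ -0.37500)
g(o) = 45*o (g(o) = -3*o*(-15) = 45*o)
O(X) = -2 - 1215*X/8 (O(X) = -2 + (9*X)*(45*(-3/8)) = -2 + (9*X)*(-135/8) = -2 - 1215*X/8)
(-34/12)*O(235) = (-34/12)*(-2 - 1215/8*235) = (-34*1/12)*(-2 - 285525/8) = -17/6*(-285541/8) = 4854197/48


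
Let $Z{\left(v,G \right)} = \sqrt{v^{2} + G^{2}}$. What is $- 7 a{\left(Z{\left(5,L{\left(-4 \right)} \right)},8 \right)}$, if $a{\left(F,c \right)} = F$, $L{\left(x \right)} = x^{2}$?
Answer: $- 7 \sqrt{281} \approx -117.34$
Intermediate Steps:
$Z{\left(v,G \right)} = \sqrt{G^{2} + v^{2}}$
$- 7 a{\left(Z{\left(5,L{\left(-4 \right)} \right)},8 \right)} = - 7 \sqrt{\left(\left(-4\right)^{2}\right)^{2} + 5^{2}} = - 7 \sqrt{16^{2} + 25} = - 7 \sqrt{256 + 25} = - 7 \sqrt{281}$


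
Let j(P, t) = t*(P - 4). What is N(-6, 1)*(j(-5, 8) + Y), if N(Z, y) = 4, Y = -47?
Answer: -476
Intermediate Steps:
j(P, t) = t*(-4 + P)
N(-6, 1)*(j(-5, 8) + Y) = 4*(8*(-4 - 5) - 47) = 4*(8*(-9) - 47) = 4*(-72 - 47) = 4*(-119) = -476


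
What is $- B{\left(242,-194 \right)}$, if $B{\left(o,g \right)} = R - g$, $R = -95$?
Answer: $-99$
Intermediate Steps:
$B{\left(o,g \right)} = -95 - g$
$- B{\left(242,-194 \right)} = - (-95 - -194) = - (-95 + 194) = \left(-1\right) 99 = -99$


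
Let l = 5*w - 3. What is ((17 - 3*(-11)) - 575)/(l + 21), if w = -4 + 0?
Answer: 525/2 ≈ 262.50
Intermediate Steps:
w = -4
l = -23 (l = 5*(-4) - 3 = -20 - 3 = -23)
((17 - 3*(-11)) - 575)/(l + 21) = ((17 - 3*(-11)) - 575)/(-23 + 21) = ((17 + 33) - 575)/(-2) = -(50 - 575)/2 = -½*(-525) = 525/2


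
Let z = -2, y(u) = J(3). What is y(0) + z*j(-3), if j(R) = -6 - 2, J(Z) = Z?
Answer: 19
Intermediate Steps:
y(u) = 3
j(R) = -8
y(0) + z*j(-3) = 3 - 2*(-8) = 3 + 16 = 19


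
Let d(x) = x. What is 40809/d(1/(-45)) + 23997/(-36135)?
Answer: -22119506224/12045 ≈ -1.8364e+6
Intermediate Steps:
40809/d(1/(-45)) + 23997/(-36135) = 40809/(1/(-45)) + 23997/(-36135) = 40809/(-1/45) + 23997*(-1/36135) = 40809*(-45) - 7999/12045 = -1836405 - 7999/12045 = -22119506224/12045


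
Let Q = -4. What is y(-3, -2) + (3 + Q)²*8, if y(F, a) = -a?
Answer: 10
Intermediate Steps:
y(-3, -2) + (3 + Q)²*8 = -1*(-2) + (3 - 4)²*8 = 2 + (-1)²*8 = 2 + 1*8 = 2 + 8 = 10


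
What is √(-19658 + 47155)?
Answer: √27497 ≈ 165.82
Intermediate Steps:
√(-19658 + 47155) = √27497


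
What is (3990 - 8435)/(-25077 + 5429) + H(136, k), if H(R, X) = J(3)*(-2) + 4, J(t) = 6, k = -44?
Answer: -152739/19648 ≈ -7.7738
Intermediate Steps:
H(R, X) = -8 (H(R, X) = 6*(-2) + 4 = -12 + 4 = -8)
(3990 - 8435)/(-25077 + 5429) + H(136, k) = (3990 - 8435)/(-25077 + 5429) - 8 = -4445/(-19648) - 8 = -4445*(-1/19648) - 8 = 4445/19648 - 8 = -152739/19648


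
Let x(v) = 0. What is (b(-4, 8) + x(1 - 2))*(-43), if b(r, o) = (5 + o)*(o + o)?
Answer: -8944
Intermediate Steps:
b(r, o) = 2*o*(5 + o) (b(r, o) = (5 + o)*(2*o) = 2*o*(5 + o))
(b(-4, 8) + x(1 - 2))*(-43) = (2*8*(5 + 8) + 0)*(-43) = (2*8*13 + 0)*(-43) = (208 + 0)*(-43) = 208*(-43) = -8944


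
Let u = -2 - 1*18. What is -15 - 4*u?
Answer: 65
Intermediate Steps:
u = -20 (u = -2 - 18 = -20)
-15 - 4*u = -15 - 4*(-20) = -15 + 80 = 65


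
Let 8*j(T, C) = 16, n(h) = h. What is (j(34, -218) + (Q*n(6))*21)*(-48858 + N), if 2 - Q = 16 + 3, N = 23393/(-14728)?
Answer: 384988149095/3682 ≈ 1.0456e+8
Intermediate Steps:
j(T, C) = 2 (j(T, C) = (⅛)*16 = 2)
N = -23393/14728 (N = 23393*(-1/14728) = -23393/14728 ≈ -1.5883)
Q = -17 (Q = 2 - (16 + 3) = 2 - 1*19 = 2 - 19 = -17)
(j(34, -218) + (Q*n(6))*21)*(-48858 + N) = (2 - 17*6*21)*(-48858 - 23393/14728) = (2 - 102*21)*(-719604017/14728) = (2 - 2142)*(-719604017/14728) = -2140*(-719604017/14728) = 384988149095/3682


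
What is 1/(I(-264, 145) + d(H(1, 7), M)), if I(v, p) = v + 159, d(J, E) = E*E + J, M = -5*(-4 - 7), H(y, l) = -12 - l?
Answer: 1/2901 ≈ 0.00034471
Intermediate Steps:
M = 55 (M = -5*(-11) = 55)
d(J, E) = J + E² (d(J, E) = E² + J = J + E²)
I(v, p) = 159 + v
1/(I(-264, 145) + d(H(1, 7), M)) = 1/((159 - 264) + ((-12 - 1*7) + 55²)) = 1/(-105 + ((-12 - 7) + 3025)) = 1/(-105 + (-19 + 3025)) = 1/(-105 + 3006) = 1/2901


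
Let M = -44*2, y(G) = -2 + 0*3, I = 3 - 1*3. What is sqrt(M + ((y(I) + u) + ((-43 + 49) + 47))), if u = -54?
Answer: I*sqrt(91) ≈ 9.5394*I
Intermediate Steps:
I = 0 (I = 3 - 3 = 0)
y(G) = -2 (y(G) = -2 + 0 = -2)
M = -88
sqrt(M + ((y(I) + u) + ((-43 + 49) + 47))) = sqrt(-88 + ((-2 - 54) + ((-43 + 49) + 47))) = sqrt(-88 + (-56 + (6 + 47))) = sqrt(-88 + (-56 + 53)) = sqrt(-88 - 3) = sqrt(-91) = I*sqrt(91)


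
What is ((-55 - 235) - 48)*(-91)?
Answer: 30758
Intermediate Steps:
((-55 - 235) - 48)*(-91) = (-290 - 48)*(-91) = -338*(-91) = 30758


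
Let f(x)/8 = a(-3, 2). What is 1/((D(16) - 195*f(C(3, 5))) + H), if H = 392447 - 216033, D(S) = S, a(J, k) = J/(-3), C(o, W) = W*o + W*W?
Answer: 1/174870 ≈ 5.7185e-6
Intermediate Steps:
C(o, W) = W² + W*o (C(o, W) = W*o + W² = W² + W*o)
a(J, k) = -J/3 (a(J, k) = J*(-⅓) = -J/3)
f(x) = 8 (f(x) = 8*(-⅓*(-3)) = 8*1 = 8)
H = 176414
1/((D(16) - 195*f(C(3, 5))) + H) = 1/((16 - 195*8) + 176414) = 1/((16 - 1560) + 176414) = 1/(-1544 + 176414) = 1/174870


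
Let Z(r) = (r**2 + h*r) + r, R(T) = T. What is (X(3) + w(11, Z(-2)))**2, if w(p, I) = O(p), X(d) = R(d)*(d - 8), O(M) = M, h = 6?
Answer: 16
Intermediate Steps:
X(d) = d*(-8 + d) (X(d) = d*(d - 8) = d*(-8 + d))
Z(r) = r**2 + 7*r (Z(r) = (r**2 + 6*r) + r = r**2 + 7*r)
w(p, I) = p
(X(3) + w(11, Z(-2)))**2 = (3*(-8 + 3) + 11)**2 = (3*(-5) + 11)**2 = (-15 + 11)**2 = (-4)**2 = 16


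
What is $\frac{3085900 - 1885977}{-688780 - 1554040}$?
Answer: $- \frac{1199923}{2242820} \approx -0.53501$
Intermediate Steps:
$\frac{3085900 - 1885977}{-688780 - 1554040} = \frac{1199923}{-2242820} = 1199923 \left(- \frac{1}{2242820}\right) = - \frac{1199923}{2242820}$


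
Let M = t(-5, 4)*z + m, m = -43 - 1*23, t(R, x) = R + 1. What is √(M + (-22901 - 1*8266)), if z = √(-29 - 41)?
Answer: √(-31233 - 4*I*√70) ≈ 0.0947 - 176.73*I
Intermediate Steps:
t(R, x) = 1 + R
m = -66 (m = -43 - 23 = -66)
z = I*√70 (z = √(-70) = I*√70 ≈ 8.3666*I)
M = -66 - 4*I*√70 (M = (1 - 5)*(I*√70) - 66 = -4*I*√70 - 66 = -66 - 4*I*√70 ≈ -66.0 - 33.466*I)
√(M + (-22901 - 1*8266)) = √((-66 - 4*I*√70) + (-22901 - 1*8266)) = √((-66 - 4*I*√70) + (-22901 - 8266)) = √((-66 - 4*I*√70) - 31167) = √(-31233 - 4*I*√70)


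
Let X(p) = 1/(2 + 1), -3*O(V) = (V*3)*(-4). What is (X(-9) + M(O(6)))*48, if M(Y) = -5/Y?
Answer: 6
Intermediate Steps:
O(V) = 4*V (O(V) = -V*3*(-4)/3 = -3*V*(-4)/3 = -(-4)*V = 4*V)
X(p) = ⅓ (X(p) = 1/3 = ⅓)
(X(-9) + M(O(6)))*48 = (⅓ - 5/(4*6))*48 = (⅓ - 5/24)*48 = (⅛)*48 = 6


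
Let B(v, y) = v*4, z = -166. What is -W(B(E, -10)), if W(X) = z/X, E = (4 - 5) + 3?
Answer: 83/4 ≈ 20.750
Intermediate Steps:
E = 2 (E = -1 + 3 = 2)
B(v, y) = 4*v
W(X) = -166/X
-W(B(E, -10)) = -(-166)/(4*2) = -(-166)/8 = -1*(-83/4) = 83/4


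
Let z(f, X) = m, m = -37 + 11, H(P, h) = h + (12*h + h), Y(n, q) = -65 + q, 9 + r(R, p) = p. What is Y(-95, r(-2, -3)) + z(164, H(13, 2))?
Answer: -103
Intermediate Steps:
r(R, p) = -9 + p
H(P, h) = 14*h (H(P, h) = h + 13*h = 14*h)
m = -26
z(f, X) = -26
Y(-95, r(-2, -3)) + z(164, H(13, 2)) = (-65 + (-9 - 3)) - 26 = (-65 - 12) - 26 = -77 - 26 = -103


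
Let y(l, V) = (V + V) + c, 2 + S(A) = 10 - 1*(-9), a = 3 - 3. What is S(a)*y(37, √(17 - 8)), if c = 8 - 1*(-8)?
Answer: 374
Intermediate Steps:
a = 0
c = 16 (c = 8 + 8 = 16)
S(A) = 17 (S(A) = -2 + (10 - 1*(-9)) = -2 + (10 + 9) = -2 + 19 = 17)
y(l, V) = 16 + 2*V (y(l, V) = (V + V) + 16 = 2*V + 16 = 16 + 2*V)
S(a)*y(37, √(17 - 8)) = 17*(16 + 2*√(17 - 8)) = 17*(16 + 2*√9) = 17*(16 + 2*3) = 17*(16 + 6) = 17*22 = 374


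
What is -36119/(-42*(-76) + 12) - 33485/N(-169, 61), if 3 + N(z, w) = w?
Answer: -54690421/92916 ≈ -588.60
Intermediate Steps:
N(z, w) = -3 + w
-36119/(-42*(-76) + 12) - 33485/N(-169, 61) = -36119/(-42*(-76) + 12) - 33485/(-3 + 61) = -36119/(3192 + 12) - 33485/58 = -36119/3204 - 33485*1/58 = -36119*1/3204 - 33485/58 = -36119/3204 - 33485/58 = -54690421/92916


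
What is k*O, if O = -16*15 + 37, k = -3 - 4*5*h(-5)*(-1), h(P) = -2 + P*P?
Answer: -92771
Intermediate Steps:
h(P) = -2 + P²
k = 457 (k = -3 - 4*5*(-2 + (-5)²)*(-1) = -3 - 4*5*(-2 + 25)*(-1) = -3 - 4*5*23*(-1) = -3 - 460*(-1) = -3 - 4*(-115) = -3 + 460 = 457)
O = -203 (O = -240 + 37 = -203)
k*O = 457*(-203) = -92771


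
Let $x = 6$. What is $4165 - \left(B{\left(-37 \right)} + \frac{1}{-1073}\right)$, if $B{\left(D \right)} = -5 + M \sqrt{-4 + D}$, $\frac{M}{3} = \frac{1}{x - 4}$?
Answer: $\frac{4474411}{1073} - \frac{3 i \sqrt{41}}{2} \approx 4170.0 - 9.6047 i$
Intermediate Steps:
$M = \frac{3}{2}$ ($M = \frac{3}{6 - 4} = \frac{3}{2} \approx 1.5$)
$B{\left(D \right)} = -5 + \frac{3 \sqrt{-4 + D}}{2}$
$4165 - \left(B{\left(-37 \right)} + \frac{1}{-1073}\right) = 4165 - \left(\left(-5 + \frac{3 \sqrt{-4 - 37}}{2}\right) + \frac{1}{-1073}\right) = 4165 - \left(\left(-5 + \frac{3 \sqrt{-41}}{2}\right) - \frac{1}{1073}\right) = 4165 - \left(\left(-5 + \frac{3 i \sqrt{41}}{2}\right) - \frac{1}{1073}\right) = 4165 - \left(- \frac{5366}{1073} + \frac{3 i \sqrt{41}}{2}\right) = 4165 + \left(\frac{5366}{1073} - \frac{3 i \sqrt{41}}{2}\right) = \frac{4474411}{1073} - \frac{3 i \sqrt{41}}{2}$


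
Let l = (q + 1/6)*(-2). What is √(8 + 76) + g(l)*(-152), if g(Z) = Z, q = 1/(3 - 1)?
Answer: 608/3 + 2*√21 ≈ 211.83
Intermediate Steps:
q = ½ (q = 1/2 = ½ ≈ 0.50000)
l = -4/3 (l = (½ + 1/6)*(-2) = (½ + ⅙)*(-2) = (⅔)*(-2) = -4/3 ≈ -1.3333)
√(8 + 76) + g(l)*(-152) = √(8 + 76) - 4/3*(-152) = √84 + 608/3 = 2*√21 + 608/3 = 608/3 + 2*√21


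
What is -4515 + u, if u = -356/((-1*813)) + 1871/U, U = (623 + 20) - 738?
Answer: -350203328/77235 ≈ -4534.3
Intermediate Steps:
U = -95 (U = 643 - 738 = -95)
u = -1487303/77235 (u = -356/((-1*813)) + 1871/(-95) = -356/(-813) + 1871*(-1/95) = -356*(-1/813) - 1871/95 = 356/813 - 1871/95 = -1487303/77235 ≈ -19.257)
-4515 + u = -4515 - 1487303/77235 = -350203328/77235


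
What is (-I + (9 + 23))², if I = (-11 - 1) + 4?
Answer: 1600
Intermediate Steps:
I = -8 (I = -12 + 4 = -8)
(-I + (9 + 23))² = (-1*(-8) + (9 + 23))² = (8 + 32)² = 40² = 1600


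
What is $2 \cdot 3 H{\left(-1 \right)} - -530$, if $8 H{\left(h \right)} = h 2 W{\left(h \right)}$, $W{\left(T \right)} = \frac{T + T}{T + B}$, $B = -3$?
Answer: $\frac{2117}{4} \approx 529.25$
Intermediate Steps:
$W{\left(T \right)} = \frac{2 T}{-3 + T}$ ($W{\left(T \right)} = \frac{T + T}{T - 3} = \frac{2 T}{-3 + T}$)
$H{\left(h \right)} = \frac{h^{2}}{2 \left(-3 + h\right)}$ ($H{\left(h \right)} = \frac{h 2 \frac{2 h}{-3 + h}}{8} = \frac{2 h \frac{2 h}{-3 + h}}{8} = \frac{4 h^{2} \frac{1}{-3 + h}}{8} = \frac{h^{2}}{2 \left(-3 + h\right)}$)
$2 \cdot 3 H{\left(-1 \right)} - -530 = 2 \cdot 3 \frac{\left(-1\right)^{2}}{2 \left(-3 - 1\right)} - -530 = 6 \cdot \frac{1}{2} \cdot 1 \frac{1}{-4} + 530 = 6 \cdot \frac{1}{2} \cdot 1 \left(- \frac{1}{4}\right) + 530 = 6 \left(- \frac{1}{8}\right) + 530 = - \frac{3}{4} + 530 = \frac{2117}{4}$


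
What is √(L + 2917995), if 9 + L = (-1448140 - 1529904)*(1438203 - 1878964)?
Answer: √1312608569470 ≈ 1.1457e+6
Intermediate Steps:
L = 1312605651475 (L = -9 + (-1448140 - 1529904)*(1438203 - 1878964) = -9 - 2978044*(-440761) = -9 + 1312605651484 = 1312605651475)
√(L + 2917995) = √(1312605651475 + 2917995) = √1312608569470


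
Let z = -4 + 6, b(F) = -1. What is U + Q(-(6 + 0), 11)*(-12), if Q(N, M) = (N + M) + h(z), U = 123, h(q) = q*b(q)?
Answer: 87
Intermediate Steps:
z = 2
h(q) = -q (h(q) = q*(-1) = -q)
Q(N, M) = -2 + M + N (Q(N, M) = (N + M) - 1*2 = (M + N) - 2 = -2 + M + N)
U + Q(-(6 + 0), 11)*(-12) = 123 + (-2 + 11 - (6 + 0))*(-12) = 123 + (-2 + 11 - 1*6)*(-12) = 123 + (-2 + 11 - 6)*(-12) = 123 + 3*(-12) = 123 - 36 = 87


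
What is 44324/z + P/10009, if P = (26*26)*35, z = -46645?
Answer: 659981784/466869805 ≈ 1.4136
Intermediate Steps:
P = 23660 (P = 676*35 = 23660)
44324/z + P/10009 = 44324/(-46645) + 23660/10009 = 44324*(-1/46645) + 23660*(1/10009) = -44324/46645 + 23660/10009 = 659981784/466869805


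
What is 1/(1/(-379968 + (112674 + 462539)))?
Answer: 195245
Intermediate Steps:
1/(1/(-379968 + (112674 + 462539))) = 1/(1/(-379968 + 575213)) = 1/(1/195245) = 195245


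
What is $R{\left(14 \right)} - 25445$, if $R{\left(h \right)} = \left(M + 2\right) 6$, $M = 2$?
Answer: $-25421$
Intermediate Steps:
$R{\left(h \right)} = 24$ ($R{\left(h \right)} = \left(2 + 2\right) 6 = 4 \cdot 6 = 24$)
$R{\left(14 \right)} - 25445 = 24 - 25445 = -25421$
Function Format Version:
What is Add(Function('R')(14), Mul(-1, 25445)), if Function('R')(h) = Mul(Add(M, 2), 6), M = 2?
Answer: -25421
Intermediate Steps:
Function('R')(h) = 24 (Function('R')(h) = Mul(Add(2, 2), 6) = Mul(4, 6) = 24)
Add(Function('R')(14), Mul(-1, 25445)) = Add(24, Mul(-1, 25445)) = Add(24, -25445) = -25421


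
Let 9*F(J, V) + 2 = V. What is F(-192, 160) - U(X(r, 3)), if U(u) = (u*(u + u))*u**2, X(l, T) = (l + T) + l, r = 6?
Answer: -911092/9 ≈ -1.0123e+5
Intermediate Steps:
X(l, T) = T + 2*l (X(l, T) = (T + l) + l = T + 2*l)
F(J, V) = -2/9 + V/9
U(u) = 2*u**4 (U(u) = (u*(2*u))*u**2 = (2*u**2)*u**2 = 2*u**4)
F(-192, 160) - U(X(r, 3)) = (-2/9 + (1/9)*160) - 2*(3 + 2*6)**4 = (-2/9 + 160/9) - 2*(3 + 12)**4 = 158/9 - 2*15**4 = 158/9 - 2*50625 = 158/9 - 1*101250 = 158/9 - 101250 = -911092/9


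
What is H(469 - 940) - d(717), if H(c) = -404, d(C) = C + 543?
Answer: -1664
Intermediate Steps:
d(C) = 543 + C
H(469 - 940) - d(717) = -404 - (543 + 717) = -404 - 1*1260 = -404 - 1260 = -1664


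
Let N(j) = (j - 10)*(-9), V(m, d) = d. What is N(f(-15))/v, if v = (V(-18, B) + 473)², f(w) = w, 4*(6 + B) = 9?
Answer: 3600/3523129 ≈ 0.0010218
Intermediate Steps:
B = -15/4 (B = -6 + (¼)*9 = -6 + 9/4 = -15/4 ≈ -3.7500)
N(j) = 90 - 9*j (N(j) = (-10 + j)*(-9) = 90 - 9*j)
v = 3523129/16 (v = (-15/4 + 473)² = (1877/4)² = 3523129/16 ≈ 2.2020e+5)
N(f(-15))/v = (90 - 9*(-15))/(3523129/16) = (90 + 135)*(16/3523129) = 225*(16/3523129) = 3600/3523129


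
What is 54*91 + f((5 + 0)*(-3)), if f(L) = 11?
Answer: 4925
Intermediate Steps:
54*91 + f((5 + 0)*(-3)) = 54*91 + 11 = 4914 + 11 = 4925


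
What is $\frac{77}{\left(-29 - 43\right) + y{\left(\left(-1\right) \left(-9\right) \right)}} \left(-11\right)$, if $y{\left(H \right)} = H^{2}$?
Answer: $- \frac{847}{9} \approx -94.111$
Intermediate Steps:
$\frac{77}{\left(-29 - 43\right) + y{\left(\left(-1\right) \left(-9\right) \right)}} \left(-11\right) = \frac{77}{\left(-29 - 43\right) + \left(\left(-1\right) \left(-9\right)\right)^{2}} \left(-11\right) = \frac{77}{\left(-29 - 43\right) + 9^{2}} \left(-11\right) = \frac{77}{-72 + 81} \left(-11\right) = \frac{77}{9} \left(-11\right) = - \frac{847}{9}$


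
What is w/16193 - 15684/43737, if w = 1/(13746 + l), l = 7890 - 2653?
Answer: -1607043892353/4481463871301 ≈ -0.35860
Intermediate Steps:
l = 5237
w = 1/18983 (w = 1/(13746 + 5237) = 1/18983 ≈ 5.2679e-5)
w/16193 - 15684/43737 = (1/18983)/16193 - 15684/43737 = (1/18983)*(1/16193) - 15684*1/43737 = 1/307391719 - 5228/14579 = -1607043892353/4481463871301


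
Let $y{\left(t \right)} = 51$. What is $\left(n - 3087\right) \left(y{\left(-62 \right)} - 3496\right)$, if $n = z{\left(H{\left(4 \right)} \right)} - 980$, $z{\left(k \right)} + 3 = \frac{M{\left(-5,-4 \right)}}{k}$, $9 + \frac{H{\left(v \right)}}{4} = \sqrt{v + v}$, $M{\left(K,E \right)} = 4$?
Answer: $\frac{1023574955}{73} + \frac{6890 \sqrt{2}}{73} \approx 1.4022 \cdot 10^{7}$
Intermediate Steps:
$H{\left(v \right)} = -36 + 4 \sqrt{2} \sqrt{v}$ ($H{\left(v \right)} = -36 + 4 \sqrt{v + v} = -36 + 4 \sqrt{2 v} = -36 + 4 \sqrt{2} \sqrt{v}$)
$z{\left(k \right)} = -3 + \frac{4}{k}$
$n = -983 + \frac{4}{-36 + 8 \sqrt{2}}$ ($n = \left(-3 + \frac{4}{-36 + 4 \sqrt{2} \sqrt{4}}\right) - 980 = \left(-3 + \frac{4}{-36 + 4 \sqrt{2} \cdot 2}\right) - 980 = \left(-3 + \frac{4}{-36 + 8 \sqrt{2}}\right) - 980 = -983 + \frac{4}{-36 + 8 \sqrt{2}} \approx -983.16$)
$\left(n - 3087\right) \left(y{\left(-62 \right)} - 3496\right) = \left(\left(- \frac{71768}{73} - \frac{2 \sqrt{2}}{73}\right) - 3087\right) \left(51 - 3496\right) = \left(- \frac{297119}{73} - \frac{2 \sqrt{2}}{73}\right) \left(-3445\right) = \frac{1023574955}{73} + \frac{6890 \sqrt{2}}{73}$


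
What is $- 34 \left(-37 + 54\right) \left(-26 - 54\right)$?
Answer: $46240$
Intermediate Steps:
$- 34 \left(-37 + 54\right) \left(-26 - 54\right) = - 34 \cdot 17 \left(-80\right) = \left(-34\right) \left(-1360\right) = 46240$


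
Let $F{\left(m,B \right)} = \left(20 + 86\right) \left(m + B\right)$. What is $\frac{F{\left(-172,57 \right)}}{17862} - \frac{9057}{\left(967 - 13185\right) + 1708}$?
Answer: $\frac{16829617}{93864810} \approx 0.1793$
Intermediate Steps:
$F{\left(m,B \right)} = 106 B + 106 m$ ($F{\left(m,B \right)} = 106 \left(B + m\right) = 106 B + 106 m$)
$\frac{F{\left(-172,57 \right)}}{17862} - \frac{9057}{\left(967 - 13185\right) + 1708} = \frac{106 \cdot 57 + 106 \left(-172\right)}{17862} - \frac{9057}{\left(967 - 13185\right) + 1708} = \left(6042 - 18232\right) \frac{1}{17862} - \frac{9057}{-12218 + 1708} = \left(-12190\right) \frac{1}{17862} - \frac{9057}{-10510} = - \frac{6095}{8931} - - \frac{9057}{10510} = - \frac{6095}{8931} + \frac{9057}{10510} = \frac{16829617}{93864810}$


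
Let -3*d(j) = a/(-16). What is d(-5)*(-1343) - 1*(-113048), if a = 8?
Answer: 676945/6 ≈ 1.1282e+5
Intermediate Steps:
d(j) = 1/6 (d(j) = -8/(3*(-16)) = -8*(-1)/(3*16) = -1/3*(-1/2) = 1/6)
d(-5)*(-1343) - 1*(-113048) = (1/6)*(-1343) - 1*(-113048) = -1343/6 + 113048 = 676945/6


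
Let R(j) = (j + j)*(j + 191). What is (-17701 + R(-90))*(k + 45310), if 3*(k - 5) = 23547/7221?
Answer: -11741248635784/7221 ≈ -1.6260e+9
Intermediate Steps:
R(j) = 2*j*(191 + j) (R(j) = (2*j)*(191 + j) = 2*j*(191 + j))
k = 43954/7221 (k = 5 + (23547/7221)/3 = 5 + (23547*(1/7221))/3 = 5 + (1/3)*(7849/2407) = 5 + 7849/7221 = 43954/7221 ≈ 6.0870)
(-17701 + R(-90))*(k + 45310) = (-17701 + 2*(-90)*(191 - 90))*(43954/7221 + 45310) = (-17701 + 2*(-90)*101)*(327227464/7221) = (-17701 - 18180)*(327227464/7221) = -35881*327227464/7221 = -11741248635784/7221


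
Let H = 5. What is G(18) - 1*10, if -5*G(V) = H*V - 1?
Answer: -139/5 ≈ -27.800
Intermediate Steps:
G(V) = ⅕ - V (G(V) = -(5*V - 1)/5 = -(-1 + 5*V)/5 = ⅕ - V)
G(18) - 1*10 = (⅕ - 1*18) - 1*10 = (⅕ - 18) - 10 = -89/5 - 10 = -139/5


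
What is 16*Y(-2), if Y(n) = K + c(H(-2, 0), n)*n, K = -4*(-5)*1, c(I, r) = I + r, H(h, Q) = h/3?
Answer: 1216/3 ≈ 405.33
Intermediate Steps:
H(h, Q) = h/3 (H(h, Q) = h*(⅓) = h/3)
K = 20 (K = 20*1 = 20)
Y(n) = 20 + n*(-⅔ + n) (Y(n) = 20 + ((⅓)*(-2) + n)*n = 20 + (-⅔ + n)*n = 20 + n*(-⅔ + n))
16*Y(-2) = 16*(20 + (⅓)*(-2)*(-2 + 3*(-2))) = 16*(20 + (⅓)*(-2)*(-2 - 6)) = 16*(20 + (⅓)*(-2)*(-8)) = 16*(20 + 16/3) = 16*(76/3) = 1216/3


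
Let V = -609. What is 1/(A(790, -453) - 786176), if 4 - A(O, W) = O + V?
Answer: -1/786353 ≈ -1.2717e-6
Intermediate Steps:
A(O, W) = 613 - O (A(O, W) = 4 - (O - 609) = 4 - (-609 + O) = 4 + (609 - O) = 613 - O)
1/(A(790, -453) - 786176) = 1/((613 - 1*790) - 786176) = 1/((613 - 790) - 786176) = 1/(-177 - 786176) = 1/(-786353) = -1/786353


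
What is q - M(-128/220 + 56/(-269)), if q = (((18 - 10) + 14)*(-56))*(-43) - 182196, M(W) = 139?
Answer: -129359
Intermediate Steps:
q = -129220 (q = ((8 + 14)*(-56))*(-43) - 182196 = (22*(-56))*(-43) - 182196 = -1232*(-43) - 182196 = 52976 - 182196 = -129220)
q - M(-128/220 + 56/(-269)) = -129220 - 1*139 = -129220 - 139 = -129359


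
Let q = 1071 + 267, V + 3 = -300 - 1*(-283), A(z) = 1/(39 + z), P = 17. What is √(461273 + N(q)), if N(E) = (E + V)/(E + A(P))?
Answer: 5*√103590236927473/74929 ≈ 679.17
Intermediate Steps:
V = -20 (V = -3 + (-300 - 1*(-283)) = -3 + (-300 + 283) = -3 - 17 = -20)
q = 1338
N(E) = (-20 + E)/(1/56 + E) (N(E) = (E - 20)/(E + 1/(39 + 17)) = (-20 + E)/(E + 1/56) = (-20 + E)/(1/56 + E))
√(461273 + N(q)) = √(461273 + 56*(-20 + 1338)/(1 + 56*1338)) = √(461273 + 56*1318/(1 + 74928)) = √(461273 + 56*1318/74929) = √(461273 + 56*(1/74929)*1318) = √(461273 + 73808/74929) = √(34562798425/74929) = 5*√103590236927473/74929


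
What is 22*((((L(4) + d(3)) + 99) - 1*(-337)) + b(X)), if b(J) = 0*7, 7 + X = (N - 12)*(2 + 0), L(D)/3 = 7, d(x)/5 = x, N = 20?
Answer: 10384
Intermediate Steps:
d(x) = 5*x
L(D) = 21 (L(D) = 3*7 = 21)
X = 9 (X = -7 + (20 - 12)*(2 + 0) = -7 + 8*2 = -7 + 16 = 9)
b(J) = 0
22*((((L(4) + d(3)) + 99) - 1*(-337)) + b(X)) = 22*((((21 + 5*3) + 99) - 1*(-337)) + 0) = 22*((((21 + 15) + 99) + 337) + 0) = 22*(((36 + 99) + 337) + 0) = 22*((135 + 337) + 0) = 22*(472 + 0) = 22*472 = 10384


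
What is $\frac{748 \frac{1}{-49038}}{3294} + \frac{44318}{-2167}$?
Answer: $- \frac{162698638673}{7955410221} \approx -20.451$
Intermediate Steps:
$\frac{748 \frac{1}{-49038}}{3294} + \frac{44318}{-2167} = 748 \left(- \frac{1}{49038}\right) \frac{1}{3294} + 44318 \left(- \frac{1}{2167}\right) = \left(- \frac{34}{2229}\right) \frac{1}{3294} - \frac{44318}{2167} = - \frac{17}{3671163} - \frac{44318}{2167} = - \frac{162698638673}{7955410221}$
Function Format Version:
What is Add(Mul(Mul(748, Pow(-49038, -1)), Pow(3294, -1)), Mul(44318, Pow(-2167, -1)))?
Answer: Rational(-162698638673, 7955410221) ≈ -20.451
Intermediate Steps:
Add(Mul(Mul(748, Pow(-49038, -1)), Pow(3294, -1)), Mul(44318, Pow(-2167, -1))) = Add(Mul(Mul(748, Rational(-1, 49038)), Rational(1, 3294)), Mul(44318, Rational(-1, 2167))) = Add(Mul(Rational(-34, 2229), Rational(1, 3294)), Rational(-44318, 2167)) = Add(Rational(-17, 3671163), Rational(-44318, 2167)) = Rational(-162698638673, 7955410221)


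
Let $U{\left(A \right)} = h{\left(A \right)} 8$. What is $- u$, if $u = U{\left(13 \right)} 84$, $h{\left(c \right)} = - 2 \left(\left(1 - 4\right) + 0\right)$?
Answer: $-4032$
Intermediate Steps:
$h{\left(c \right)} = 6$ ($h{\left(c \right)} = - 2 \left(-3 + 0\right) = \left(-2\right) \left(-3\right) = 6$)
$U{\left(A \right)} = 48$ ($U{\left(A \right)} = 6 \cdot 8 = 48$)
$u = 4032$ ($u = 48 \cdot 84 = 4032$)
$- u = \left(-1\right) 4032 = -4032$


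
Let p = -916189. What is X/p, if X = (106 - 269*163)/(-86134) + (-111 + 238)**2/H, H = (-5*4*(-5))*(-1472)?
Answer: -2524709957/5808145716793600 ≈ -4.3468e-7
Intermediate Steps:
H = -147200 (H = -20*(-5)*(-1472) = 100*(-1472) = -147200)
X = 2524709957/6339462400 (X = (106 - 269*163)/(-86134) + (-111 + 238)**2/(-147200) = (106 - 43847)*(-1/86134) + 127**2*(-1/147200) = -43741*(-1/86134) + 16129*(-1/147200) = 43741/86134 - 16129/147200 = 2524709957/6339462400 ≈ 0.39825)
X/p = (2524709957/6339462400)/(-916189) = (2524709957/6339462400)*(-1/916189) = -2524709957/5808145716793600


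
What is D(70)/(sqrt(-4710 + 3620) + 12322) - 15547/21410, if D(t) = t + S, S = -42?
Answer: 7*(-2221*sqrt(1090) + 27281522*I)/(21410*(sqrt(1090) - 12322*I)) ≈ -0.72388 - 6.0884e-6*I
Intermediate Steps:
D(t) = -42 + t (D(t) = t - 42 = -42 + t)
D(70)/(sqrt(-4710 + 3620) + 12322) - 15547/21410 = (-42 + 70)/(sqrt(-4710 + 3620) + 12322) - 15547/21410 = 28/(sqrt(-1090) + 12322) - 15547*1/21410 = 28/(I*sqrt(1090) + 12322) - 15547/21410 = 28/(12322 + I*sqrt(1090)) - 15547/21410 = -15547/21410 + 28/(12322 + I*sqrt(1090))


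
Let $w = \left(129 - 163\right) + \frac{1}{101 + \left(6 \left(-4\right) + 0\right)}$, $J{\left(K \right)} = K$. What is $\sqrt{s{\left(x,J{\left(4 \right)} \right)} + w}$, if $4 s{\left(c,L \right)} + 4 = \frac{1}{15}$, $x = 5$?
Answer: $\frac{i \sqrt{186605265}}{2310} \approx 5.9136 i$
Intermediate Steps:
$s{\left(c,L \right)} = - \frac{59}{60}$ ($s{\left(c,L \right)} = -1 + \frac{1}{4 \cdot 15} = -1 + \frac{1}{4} \cdot \frac{1}{15} = -1 + \frac{1}{60} = - \frac{59}{60}$)
$w = - \frac{2617}{77}$ ($w = -34 + \frac{1}{101 + \left(-24 + 0\right)} = -34 + \frac{1}{101 - 24} = -34 + \frac{1}{77} = - \frac{2617}{77} \approx -33.987$)
$\sqrt{s{\left(x,J{\left(4 \right)} \right)} + w} = \sqrt{- \frac{59}{60} - \frac{2617}{77}} = \sqrt{- \frac{161563}{4620}} = \frac{i \sqrt{186605265}}{2310}$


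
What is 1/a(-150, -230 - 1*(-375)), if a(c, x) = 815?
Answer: 1/815 ≈ 0.0012270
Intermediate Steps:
1/a(-150, -230 - 1*(-375)) = 1/815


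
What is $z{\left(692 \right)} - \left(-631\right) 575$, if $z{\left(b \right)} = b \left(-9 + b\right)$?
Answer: $835461$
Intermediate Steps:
$z{\left(692 \right)} - \left(-631\right) 575 = 692 \left(-9 + 692\right) - \left(-631\right) 575 = 692 \cdot 683 - -362825 = 472636 + 362825 = 835461$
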